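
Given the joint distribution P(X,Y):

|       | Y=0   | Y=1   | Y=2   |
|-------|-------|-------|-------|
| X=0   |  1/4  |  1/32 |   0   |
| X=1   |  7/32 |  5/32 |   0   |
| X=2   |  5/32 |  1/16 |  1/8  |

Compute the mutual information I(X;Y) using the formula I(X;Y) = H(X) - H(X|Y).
0.2759 bits

I(X;Y) = H(X) - H(X|Y)

Marginal of X (row sums):
  P(X=0) = 1/4 + 1/32 + 0 = 9/32
  P(X=1) = 7/32 + 5/32 + 0 = 3/8
  P(X=2) = 5/32 + 1/16 + 1/8 = 11/32
H(X) = -[(9/32)·log₂(9/32) + (3/8)·log₂(3/8) + (11/32)·log₂(11/32)]
  = 0.5147 + 0.5306 + 0.5296 = 1.5749 bits

Marginal of Y (column sums):
  P(Y=0) = 1/4 + 7/32 + 5/32 = 5/8
  P(Y=1) = 1/32 + 5/32 + 1/16 = 1/4
  P(Y=2) = 0 + 0 + 1/8 = 1/8
H(X|Y) = Σ_y P(y)·H(X|Y=y):
  Y=0: P(Y=0) = 5/8, P(X|Y=0) = (2/5, 7/20, 1/4) → H(X|Y=0) = 1.5589
  Y=1: P(Y=1) = 1/4, P(X|Y=1) = (1/8, 5/8, 1/4) → H(X|Y=1) = 1.2988
  Y=2: P(Y=2) = 1/8, P(X|Y=2) = (0, 0, 1) → H(X|Y=2) = 0.0000
H(X|Y) = (5/8)·1.5589 + (1/4)·1.2988 + (1/8)·0.0000 = 1.2990 bits

I(X;Y) = H(X) - H(X|Y) = 1.5749 - 1.2990 = 0.2759 bits

Cross-check via I(X;Y) = H(X) + H(Y) - H(X,Y): computing H(Y) from the column sums and H(X,Y) from the 9 cells in the same way gives H(Y) = 1.2988 bits and H(X,Y) = 2.5978 bits, so
I(X;Y) = 1.5749 + 1.2988 - 2.5978 = 0.2759 bits ✓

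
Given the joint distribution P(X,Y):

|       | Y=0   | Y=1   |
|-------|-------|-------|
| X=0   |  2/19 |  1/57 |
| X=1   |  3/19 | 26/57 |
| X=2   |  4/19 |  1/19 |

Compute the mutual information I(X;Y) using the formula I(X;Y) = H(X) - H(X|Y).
0.2304 bits

I(X;Y) = H(X) - H(X|Y)

Marginal of X (row sums):
  P(X=0) = 2/19 + 1/57 = 7/57
  P(X=1) = 3/19 + 26/57 = 35/57
  P(X=2) = 4/19 + 1/19 = 5/19
H(X) = -[(7/57)·log₂(7/57) + (35/57)·log₂(35/57) + (5/19)·log₂(5/19)]
  = 0.371557 + 0.432039 + 0.506842 = 1.31044 bits

Marginal of Y (column sums):
  P(Y=0) = 2/19 + 3/19 + 4/19 = 9/19
  P(Y=1) = 1/57 + 26/57 + 1/19 = 10/19
H(X|Y) = Σ_y P(y)·H(X|Y=y):
  Y=0: P(Y=0) = 9/19, P(X|Y=0) = (2/9, 1/3, 4/9) → H(X|Y=0) = 1.530493
  Y=1: P(Y=1) = 10/19, P(X|Y=1) = (1/30, 13/15, 1/10) → H(X|Y=1) = 0.674680
H(X|Y) = (9/19)·1.530493 + (10/19)·0.674680 = 1.08007 bits

I(X;Y) = H(X) - H(X|Y) = 1.31044 - 1.08007 = 0.2304 bits

Cross-check via I(X;Y) = H(X) + H(Y) - H(X,Y): computing H(Y) from the column sums and H(X,Y) from the 6 cells in the same way gives H(Y) = 0.99800 bits and H(X,Y) = 2.07807 bits, so
I(X;Y) = 1.31044 + 0.99800 - 2.07807 = 0.2304 bits ✓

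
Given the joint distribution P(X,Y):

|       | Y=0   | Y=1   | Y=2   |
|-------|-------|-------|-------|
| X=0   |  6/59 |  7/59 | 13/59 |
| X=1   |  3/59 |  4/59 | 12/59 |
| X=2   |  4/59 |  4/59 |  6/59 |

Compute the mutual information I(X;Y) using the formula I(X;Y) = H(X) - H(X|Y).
0.0189 bits

I(X;Y) = H(X) - H(X|Y)

Marginal of X (row sums):
  P(X=0) = 6/59 + 7/59 + 13/59 = 26/59
  P(X=1) = 3/59 + 4/59 + 12/59 = 19/59
  P(X=2) = 4/59 + 4/59 + 6/59 = 14/59
H(X) = -[(26/59)·log₂(26/59) + (19/59)·log₂(19/59) + (14/59)·log₂(14/59)]
  = 0.520971 + 0.526434 + 0.492441 = 1.53985 bits

Marginal of Y (column sums):
  P(Y=0) = 6/59 + 3/59 + 4/59 = 13/59
  P(Y=1) = 7/59 + 4/59 + 4/59 = 15/59
  P(Y=2) = 13/59 + 12/59 + 6/59 = 31/59
H(X|Y) = Σ_y P(y)·H(X|Y=y):
  Y=0: P(Y=0) = 13/59, P(X|Y=0) = (6/13, 3/13, 4/13) → H(X|Y=0) = 1.526235
  Y=1: P(Y=1) = 15/59, P(X|Y=1) = (7/15, 4/15, 4/15) → H(X|Y=1) = 1.530125
  Y=2: P(Y=2) = 31/59, P(X|Y=2) = (13/31, 12/31, 6/31) → H(X|Y=2) = 1.514356
H(X|Y) = (13/59)·1.526235 + (15/59)·1.530125 + (31/59)·1.514356 = 1.52098 bits

I(X;Y) = H(X) - H(X|Y) = 1.53985 - 1.52098 = 0.0189 bits

Cross-check via I(X;Y) = H(X) + H(Y) - H(X,Y): computing H(Y) from the column sums and H(X,Y) from the 9 cells in the same way gives H(Y) = 1.47096 bits and H(X,Y) = 2.99194 bits, so
I(X;Y) = 1.53985 + 1.47096 - 2.99194 = 0.0189 bits ✓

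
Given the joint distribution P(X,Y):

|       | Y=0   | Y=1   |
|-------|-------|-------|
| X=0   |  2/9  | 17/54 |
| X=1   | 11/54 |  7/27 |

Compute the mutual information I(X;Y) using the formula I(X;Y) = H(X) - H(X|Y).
0.0005 bits

I(X;Y) = H(X) - H(X|Y)

Marginal of X (row sums):
  P(X=0) = 2/9 + 17/54 = 29/54
  P(X=1) = 11/54 + 7/27 = 25/54
H(X) = -[(29/54)·log₂(29/54) + (25/54)·log₂(25/54)]
  = 0.48167 + 0.51437 = 0.9960 bits

Marginal of Y (column sums):
  P(Y=0) = 2/9 + 11/54 = 23/54
  P(Y=1) = 17/54 + 7/27 = 31/54
H(X|Y) = Σ_y P(y)·H(X|Y=y):
  Y=0: P(Y=0) = 23/54, P(X|Y=0) = (12/23, 11/23) → H(X|Y=0) = 0.99864
  Y=1: P(Y=1) = 31/54, P(X|Y=1) = (17/31, 14/31) → H(X|Y=1) = 0.99323
H(X|Y) = (23/54)·0.99864 + (31/54)·0.99323 = 0.9955 bits

I(X;Y) = H(X) - H(X|Y) = 0.9960 - 0.9955 = 0.0005 bits

Cross-check via I(X;Y) = H(X) + H(Y) - H(X,Y): computing H(Y) from the column sums and H(X,Y) from the 4 cells in the same way gives H(Y) = 0.9841 bits and H(X,Y) = 1.9796 bits, so
I(X;Y) = 0.9960 + 0.9841 - 1.9796 = 0.0005 bits ✓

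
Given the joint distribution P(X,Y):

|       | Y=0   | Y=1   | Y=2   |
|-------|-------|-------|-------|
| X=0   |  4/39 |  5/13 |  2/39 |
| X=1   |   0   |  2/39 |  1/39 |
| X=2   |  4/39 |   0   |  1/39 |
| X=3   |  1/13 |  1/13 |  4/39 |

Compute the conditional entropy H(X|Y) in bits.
1.3431 bits

H(X|Y) = H(X,Y) - H(Y)

H(X,Y) = -Σ_{x,y} P(x,y) log₂ P(x,y). Per-cell terms -P(x,y)·log₂P(x,y):
  X=0: 0.3370, 0.5302, 0.2198
  X=1: 0.0000, 0.2198, 0.1355
  X=2: 0.3370, 0.0000, 0.1355
  X=3: 0.2846, 0.2846, 0.3370
  (cells with P = 0 contribute 0)
Sum of the 12 terms: H(X,Y) = 2.8210 bits

Marginal of Y (column sums):
  P(Y=0) = 4/39 + 0 + 4/39 + 1/13 = 11/39
  P(Y=1) = 5/13 + 2/39 + 0 + 1/13 = 20/39
  P(Y=2) = 2/39 + 1/39 + 1/39 + 4/39 = 8/39
H(Y) = -[(11/39)·log₂(11/39) + (20/39)·log₂(20/39) + (8/39)·log₂(8/39)]
  = 0.5150 + 0.4941 + 0.4688 = 1.4779 bits

H(X|Y) = H(X,Y) - H(Y) = 2.8210 - 1.4779 = 1.3431 bits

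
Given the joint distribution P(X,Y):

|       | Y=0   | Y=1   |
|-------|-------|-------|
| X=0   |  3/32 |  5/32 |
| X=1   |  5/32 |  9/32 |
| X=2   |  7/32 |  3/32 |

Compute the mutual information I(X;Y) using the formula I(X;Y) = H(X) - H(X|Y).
0.0718 bits

I(X;Y) = H(X) - H(X|Y)

Marginal of X (row sums):
  P(X=0) = 3/32 + 5/32 = 1/4
  P(X=1) = 5/32 + 9/32 = 7/16
  P(X=2) = 7/32 + 3/32 = 5/16
H(X) = -[(1/4)·log₂(1/4) + (7/16)·log₂(7/16) + (5/16)·log₂(5/16)]
  = 0.50000 + 0.52178 + 0.52440 = 1.5462 bits

Marginal of Y (column sums):
  P(Y=0) = 3/32 + 5/32 + 7/32 = 15/32
  P(Y=1) = 5/32 + 9/32 + 3/32 = 17/32
H(X|Y) = Σ_y P(y)·H(X|Y=y):
  Y=0: P(Y=0) = 15/32, P(X|Y=0) = (1/5, 1/3, 7/15) → H(X|Y=0) = 1.50582
  Y=1: P(Y=1) = 17/32, P(X|Y=1) = (5/17, 9/17, 3/17) → H(X|Y=1) = 1.44665
H(X|Y) = (15/32)·1.50582 + (17/32)·1.44665 = 1.4744 bits

I(X;Y) = H(X) - H(X|Y) = 1.5462 - 1.4744 = 0.0718 bits

Cross-check via I(X;Y) = H(X) + H(Y) - H(X,Y): computing H(Y) from the column sums and H(X,Y) from the 6 cells in the same way gives H(Y) = 0.9972 bits and H(X,Y) = 2.4716 bits, so
I(X;Y) = 1.5462 + 0.9972 - 2.4716 = 0.0718 bits ✓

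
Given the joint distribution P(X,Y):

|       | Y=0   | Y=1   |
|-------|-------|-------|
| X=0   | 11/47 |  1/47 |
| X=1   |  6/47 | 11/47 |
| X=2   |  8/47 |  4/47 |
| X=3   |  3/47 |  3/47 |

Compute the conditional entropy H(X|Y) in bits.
1.7487 bits

H(X|Y) = H(X,Y) - H(Y)

H(X,Y) = -Σ_{x,y} P(x,y) log₂ P(x,y). Per-cell terms -P(x,y)·log₂P(x,y):
  X=0: 0.49036, 0.11818
  X=1: 0.37910, 0.49036
  X=2: 0.43482, 0.30252
  X=3: 0.25338, 0.25338
Sum of the 8 terms: H(X,Y) = 2.7221 bits

Marginal of Y (column sums):
  P(Y=0) = 11/47 + 6/47 + 8/47 + 3/47 = 28/47
  P(Y=1) = 1/47 + 11/47 + 4/47 + 3/47 = 19/47
H(Y) = -[(28/47)·log₂(28/47) + (19/47)·log₂(19/47)]
  = 0.44516 + 0.52822 = 0.9734 bits

H(X|Y) = H(X,Y) - H(Y) = 2.7221 - 0.9734 = 1.7487 bits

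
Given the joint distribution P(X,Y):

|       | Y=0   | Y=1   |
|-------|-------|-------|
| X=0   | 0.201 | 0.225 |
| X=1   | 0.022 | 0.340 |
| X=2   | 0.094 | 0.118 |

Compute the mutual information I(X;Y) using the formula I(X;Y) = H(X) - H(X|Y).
0.1464 bits

I(X;Y) = H(X) - H(X|Y)

Marginal of X (row sums):
  P(X=0) = 0.201 + 0.225 = 0.426
  P(X=1) = 0.022 + 0.340 = 0.362
  P(X=2) = 0.094 + 0.118 = 0.212
H(X) = -[0.426·log₂(0.426) + 0.362·log₂(0.362) + 0.212·log₂(0.212)]
  = 0.5244 + 0.5307 + 0.4744 = 1.5295 bits

Marginal of Y (column sums):
  P(Y=0) = 0.201 + 0.022 + 0.094 = 0.317
  P(Y=1) = 0.225 + 0.340 + 0.118 = 0.683
H(X|Y) = Σ_y P(y)·H(X|Y=y):
  Y=0: P(Y=0) = 0.317, P(X|Y=0) = (201/317, 22/317, 94/317) → H(X|Y=0) = 1.2039
  Y=1: P(Y=1) = 0.683, P(X|Y=1) = (225/683, 340/683, 118/683) → H(X|Y=1) = 1.4663
H(X|Y) = 0.317·1.2039 + 0.683·1.4663 = 1.3831 bits

I(X;Y) = H(X) - H(X|Y) = 1.5295 - 1.3831 = 0.1464 bits

Cross-check via I(X;Y) = H(X) + H(Y) - H(X,Y): computing H(Y) from the column sums and H(X,Y) from the 6 cells in the same way gives H(Y) = 0.9011 bits and H(X,Y) = 2.2842 bits, so
I(X;Y) = 1.5295 + 0.9011 - 2.2842 = 0.1464 bits ✓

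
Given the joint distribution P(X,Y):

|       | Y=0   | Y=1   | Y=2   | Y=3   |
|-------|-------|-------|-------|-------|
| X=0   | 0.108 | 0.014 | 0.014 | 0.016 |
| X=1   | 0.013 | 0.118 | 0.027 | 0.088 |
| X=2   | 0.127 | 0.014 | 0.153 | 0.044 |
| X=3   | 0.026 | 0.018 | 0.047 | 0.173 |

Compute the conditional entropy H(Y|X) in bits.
1.5256 bits

H(Y|X) = H(X,Y) - H(X)

H(X,Y) = -Σ_{x,y} P(x,y) log₂ P(x,y). Per-cell terms -P(x,y)·log₂P(x,y):
  X=0: 0.34678, 0.08622, 0.08622, 0.09545
  X=1: 0.08145, 0.36381, 0.14069, 0.30856
  X=2: 0.37809, 0.08622, 0.41438, 0.19828
  X=3: 0.13690, 0.10433, 0.20733, 0.43789
Sum of the 16 terms: H(X,Y) = 3.4726 bits

Marginal of X (row sums):
  P(X=0) = 0.108 + 0.014 + 0.014 + 0.016 = 0.152
  P(X=1) = 0.013 + 0.118 + 0.027 + 0.088 = 0.246
  P(X=2) = 0.127 + 0.014 + 0.153 + 0.044 = 0.338
  P(X=3) = 0.026 + 0.018 + 0.047 + 0.173 = 0.264
H(X) = -[0.152·log₂(0.152) + 0.246·log₂(0.246) + 0.338·log₂(0.338) + 0.264·log₂(0.264)]
  = 0.41311 + 0.49772 + 0.52894 + 0.50725 = 1.9470 bits

H(Y|X) = H(X,Y) - H(X) = 3.4726 - 1.9470 = 1.5256 bits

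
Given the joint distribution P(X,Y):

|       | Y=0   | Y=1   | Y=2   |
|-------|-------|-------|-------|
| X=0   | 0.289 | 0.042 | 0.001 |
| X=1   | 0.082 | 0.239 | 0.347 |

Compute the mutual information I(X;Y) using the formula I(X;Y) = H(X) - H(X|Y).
0.4534 bits

I(X;Y) = H(X) - H(X|Y)

Marginal of X (row sums):
  P(X=0) = 0.289 + 0.042 + 0.001 = 0.332
  P(X=1) = 0.082 + 0.239 + 0.347 = 0.668
H(X) = -[0.332·log₂(0.332) + 0.668·log₂(0.668)]
  = 0.52813 + 0.38883 = 0.9170 bits

Marginal of Y (column sums):
  P(Y=0) = 0.289 + 0.082 = 0.371
  P(Y=1) = 0.042 + 0.239 = 0.281
  P(Y=2) = 0.001 + 0.347 = 0.348
H(X|Y) = Σ_y P(y)·H(X|Y=y):
  Y=0: P(Y=0) = 0.371, P(X|Y=0) = (289/371, 82/371) → H(X|Y=0) = 0.76203
  Y=1: P(Y=1) = 0.281, P(X|Y=1) = (42/281, 239/281) → H(X|Y=1) = 0.60850
  Y=2: P(Y=2) = 0.348, P(X|Y=2) = (1/348, 347/348) → H(X|Y=2) = 0.02840
H(X|Y) = 0.371·0.76203 + 0.281·0.60850 + 0.348·0.02840 = 0.4636 bits

I(X;Y) = H(X) - H(X|Y) = 0.9170 - 0.4636 = 0.4534 bits

Cross-check via I(X;Y) = H(X) + H(Y) - H(X,Y): computing H(Y) from the column sums and H(X,Y) from the 6 cells in the same way gives H(Y) = 1.5753 bits and H(X,Y) = 2.0389 bits, so
I(X;Y) = 0.9170 + 1.5753 - 2.0389 = 0.4534 bits ✓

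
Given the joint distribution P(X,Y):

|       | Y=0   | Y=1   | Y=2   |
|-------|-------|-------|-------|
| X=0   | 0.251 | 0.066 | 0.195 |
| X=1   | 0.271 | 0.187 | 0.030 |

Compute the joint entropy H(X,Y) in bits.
2.3338 bits

H(X,Y) = -Σ_{x,y} P(x,y) log₂ P(x,y). Per-cell terms -P(x,y)·log₂P(x,y):
  X=0: 0.50055, 0.25881, 0.45990
  X=1: 0.51047, 0.45233, 0.15177
Sum of the 6 terms: H(X,Y) = 2.3338 bits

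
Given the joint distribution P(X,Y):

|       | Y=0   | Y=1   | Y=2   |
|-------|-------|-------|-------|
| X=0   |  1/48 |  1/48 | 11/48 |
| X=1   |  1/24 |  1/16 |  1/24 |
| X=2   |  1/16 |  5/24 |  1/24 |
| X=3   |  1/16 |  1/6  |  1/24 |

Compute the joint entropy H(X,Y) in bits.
3.1363 bits

H(X,Y) = -Σ_{x,y} P(x,y) log₂ P(x,y). Per-cell terms -P(x,y)·log₂P(x,y):
  X=0: 0.11635, 0.11635, 0.48710
  X=1: 0.19104, 0.25000, 0.19104
  X=2: 0.25000, 0.47147, 0.19104
  X=3: 0.25000, 0.43083, 0.19104
Sum of the 12 terms: H(X,Y) = 3.1363 bits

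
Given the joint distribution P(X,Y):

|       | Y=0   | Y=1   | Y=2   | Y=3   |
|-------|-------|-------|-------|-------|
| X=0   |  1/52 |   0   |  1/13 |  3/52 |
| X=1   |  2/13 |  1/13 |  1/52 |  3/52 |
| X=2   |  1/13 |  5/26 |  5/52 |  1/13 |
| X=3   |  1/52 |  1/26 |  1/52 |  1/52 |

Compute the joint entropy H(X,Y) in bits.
3.5401 bits

H(X,Y) = -Σ_{x,y} P(x,y) log₂ P(x,y). Per-cell terms -P(x,y)·log₂P(x,y):
  X=0: 0.10962, 0.00000, 0.28465, 0.23743
  X=1: 0.41545, 0.28465, 0.10962, 0.23743
  X=2: 0.28465, 0.45741, 0.32486, 0.28465
  X=3: 0.10962, 0.18079, 0.10962, 0.10962
  (cells with P = 0 contribute 0)
Sum of the 16 terms: H(X,Y) = 3.5401 bits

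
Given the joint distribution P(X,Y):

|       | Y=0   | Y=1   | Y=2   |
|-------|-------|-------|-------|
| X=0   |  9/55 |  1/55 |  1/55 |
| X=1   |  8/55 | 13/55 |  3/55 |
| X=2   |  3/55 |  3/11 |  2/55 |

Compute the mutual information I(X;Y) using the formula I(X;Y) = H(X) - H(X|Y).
0.2066 bits

I(X;Y) = H(X) - H(X|Y)

Marginal of X (row sums):
  P(X=0) = 9/55 + 1/55 + 1/55 = 1/5
  P(X=1) = 8/55 + 13/55 + 3/55 = 24/55
  P(X=2) = 3/55 + 3/11 + 2/55 = 4/11
H(X) = -[(1/5)·log₂(1/5) + (24/55)·log₂(24/55) + (4/11)·log₂(4/11)]
  = 0.464386 + 0.522064 + 0.530702 = 1.51715 bits

Marginal of Y (column sums):
  P(Y=0) = 9/55 + 8/55 + 3/55 = 4/11
  P(Y=1) = 1/55 + 13/55 + 3/11 = 29/55
  P(Y=2) = 1/55 + 3/55 + 2/55 = 6/55
H(X|Y) = Σ_y P(y)·H(X|Y=y):
  Y=0: P(Y=0) = 4/11, P(X|Y=0) = (9/20, 2/5, 3/20) → H(X|Y=0) = 1.457717
  Y=1: P(Y=1) = 29/55, P(X|Y=1) = (1/29, 13/29, 15/29) → H(X|Y=1) = 1.178358
  Y=2: P(Y=2) = 6/55, P(X|Y=2) = (1/6, 1/2, 1/3) → H(X|Y=2) = 1.459148
H(X|Y) = (4/11)·1.457717 + (29/55)·1.178358 + (6/55)·1.459148 = 1.31057 bits

I(X;Y) = H(X) - H(X|Y) = 1.51715 - 1.31057 = 0.2066 bits

Cross-check via I(X;Y) = H(X) + H(Y) - H(X,Y): computing H(Y) from the column sums and H(X,Y) from the 9 cells in the same way gives H(Y) = 1.36627 bits and H(X,Y) = 2.67685 bits, so
I(X;Y) = 1.51715 + 1.36627 - 2.67685 = 0.2066 bits ✓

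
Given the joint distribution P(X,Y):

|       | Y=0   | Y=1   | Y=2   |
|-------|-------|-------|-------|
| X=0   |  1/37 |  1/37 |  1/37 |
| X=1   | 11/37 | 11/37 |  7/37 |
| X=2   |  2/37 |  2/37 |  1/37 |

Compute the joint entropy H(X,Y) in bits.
2.5133 bits

H(X,Y) = -Σ_{x,y} P(x,y) log₂ P(x,y). Per-cell terms -P(x,y)·log₂P(x,y):
  X=0: 0.1408, 0.1408, 0.1408
  X=1: 0.5203, 0.5203, 0.4545
  X=2: 0.2275, 0.2275, 0.1408
Sum of the 9 terms: H(X,Y) = 2.5133 bits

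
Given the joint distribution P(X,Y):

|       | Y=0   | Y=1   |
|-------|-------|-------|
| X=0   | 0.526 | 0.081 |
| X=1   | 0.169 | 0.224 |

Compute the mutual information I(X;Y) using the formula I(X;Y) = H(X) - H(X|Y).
0.1558 bits

I(X;Y) = H(X) - H(X|Y)

Marginal of X (row sums):
  P(X=0) = 0.526 + 0.081 = 0.607
  P(X=1) = 0.169 + 0.224 = 0.393
H(X) = -[0.607·log₂(0.607) + 0.393·log₂(0.393)]
  = 0.4372 + 0.5295 = 0.9667 bits

Marginal of Y (column sums):
  P(Y=0) = 0.526 + 0.169 = 0.695
  P(Y=1) = 0.081 + 0.224 = 0.305
H(X|Y) = Σ_y P(y)·H(X|Y=y):
  Y=0: P(Y=0) = 0.695, P(X|Y=0) = (526/695, 169/695) → H(X|Y=0) = 0.8003
  Y=1: P(Y=1) = 0.305, P(X|Y=1) = (81/305, 224/305) → H(X|Y=1) = 0.8350
H(X|Y) = 0.695·0.8003 + 0.305·0.8350 = 0.8109 bits

I(X;Y) = H(X) - H(X|Y) = 0.9667 - 0.8109 = 0.1558 bits

Cross-check via I(X;Y) = H(X) + H(Y) - H(X,Y): computing H(Y) from the column sums and H(X,Y) from the 4 cells in the same way gives H(Y) = 0.8873 bits and H(X,Y) = 1.6982 bits, so
I(X;Y) = 0.9667 + 0.8873 - 1.6982 = 0.1558 bits ✓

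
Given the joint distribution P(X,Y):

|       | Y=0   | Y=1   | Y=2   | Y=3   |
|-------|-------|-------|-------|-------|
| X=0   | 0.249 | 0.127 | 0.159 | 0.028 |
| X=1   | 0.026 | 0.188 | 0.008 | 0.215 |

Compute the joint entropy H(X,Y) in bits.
2.5665 bits

H(X,Y) = -Σ_{x,y} P(x,y) log₂ P(x,y). Per-cell terms -P(x,y)·log₂P(x,y):
  X=0: 0.49944, 0.37809, 0.42181, 0.14444
  X=1: 0.13690, 0.45330, 0.05573, 0.47678
Sum of the 8 terms: H(X,Y) = 2.5665 bits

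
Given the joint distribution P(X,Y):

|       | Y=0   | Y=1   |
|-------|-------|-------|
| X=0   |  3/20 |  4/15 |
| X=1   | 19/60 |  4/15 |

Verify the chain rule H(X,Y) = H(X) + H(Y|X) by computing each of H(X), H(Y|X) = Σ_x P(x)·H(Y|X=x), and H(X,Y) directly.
H(X) = 0.9799 bits, H(Y|X) = 0.9730 bits, H(X,Y) = 1.9529 bits

Marginal of X (row sums):
  P(X=0) = 3/20 + 4/15 = 5/12
  P(X=1) = 19/60 + 4/15 = 7/12
H(X) = -[(5/12)·log₂(5/12) + (7/12)·log₂(7/12)]
  = 0.52626 + 0.45360 = 0.9799 bits

H(Y|X) = Σ_x P(x)·H(Y|X=x):
  X=0: P(X=0) = 5/12, P(Y|X=0) = (9/25, 16/25) → H(Y|X=0) = 0.94268
  X=1: P(X=1) = 7/12, P(Y|X=1) = (19/35, 16/35) → H(Y|X=1) = 0.99469
H(Y|X) = (5/12)·0.94268 + (7/12)·0.99469 = 0.9730 bits

H(X,Y) = -Σ_{x,y} P(x,y) log₂ P(x,y). Per-cell terms -P(x,y)·log₂P(x,y):
  X=0: 0.41054, 0.50850
  X=1: 0.52534, 0.50850
Sum of the 4 terms: H(X,Y) = 1.9529 bits

Chain rule check:
  H(X) + H(Y|X) = 0.9799 + 0.9730 = 1.9529 bits
  H(X,Y) = 1.9529 bits
✓ Chain rule verified.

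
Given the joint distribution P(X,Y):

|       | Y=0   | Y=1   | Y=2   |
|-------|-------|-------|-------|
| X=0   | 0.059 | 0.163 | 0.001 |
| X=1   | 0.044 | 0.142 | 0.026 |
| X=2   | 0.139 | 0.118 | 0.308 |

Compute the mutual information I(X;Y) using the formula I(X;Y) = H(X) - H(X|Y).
0.2762 bits

I(X;Y) = H(X) - H(X|Y)

Marginal of X (row sums):
  P(X=0) = 0.059 + 0.163 + 0.001 = 0.223
  P(X=1) = 0.044 + 0.142 + 0.026 = 0.212
  P(X=2) = 0.139 + 0.118 + 0.308 = 0.565
H(X) = -[0.223·log₂(0.223) + 0.212·log₂(0.212) + 0.565·log₂(0.565)]
  = 0.482769 + 0.474427 + 0.465378 = 1.42257 bits

Marginal of Y (column sums):
  P(Y=0) = 0.059 + 0.044 + 0.139 = 0.242
  P(Y=1) = 0.163 + 0.142 + 0.118 = 0.423
  P(Y=2) = 0.001 + 0.026 + 0.308 = 0.335
H(X|Y) = Σ_y P(y)·H(X|Y=y):
  Y=0: P(Y=0) = 0.242, P(X|Y=0) = (59/242, 2/11, 139/242) → H(X|Y=0) = 1.403063
  Y=1: P(Y=1) = 0.423, P(X|Y=1) = (163/423, 142/423, 118/423) → H(X|Y=1) = 1.572602
  Y=2: P(Y=2) = 0.335, P(X|Y=2) = (1/335, 26/335, 308/335) → H(X|Y=2) = 0.422699
H(X|Y) = 0.242·1.403063 + 0.423·1.572602 + 0.335·0.422699 = 1.14636 bits

I(X;Y) = H(X) - H(X|Y) = 1.42257 - 1.14636 = 0.2762 bits

Cross-check via I(X;Y) = H(X) + H(Y) - H(X,Y): computing H(Y) from the column sums and H(X,Y) from the 9 cells in the same way gives H(Y) = 1.54896 bits and H(X,Y) = 2.69532 bits, so
I(X;Y) = 1.42257 + 1.54896 - 2.69532 = 0.2762 bits ✓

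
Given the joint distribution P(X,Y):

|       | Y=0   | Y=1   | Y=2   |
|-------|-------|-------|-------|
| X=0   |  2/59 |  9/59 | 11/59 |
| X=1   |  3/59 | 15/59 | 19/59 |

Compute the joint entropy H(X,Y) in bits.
2.2784 bits

H(X,Y) = -Σ_{x,y} P(x,y) log₂ P(x,y). Per-cell terms -P(x,y)·log₂P(x,y):
  X=0: 0.16551, 0.41380, 0.45179
  X=1: 0.21853, 0.50231, 0.52643
Sum of the 6 terms: H(X,Y) = 2.2784 bits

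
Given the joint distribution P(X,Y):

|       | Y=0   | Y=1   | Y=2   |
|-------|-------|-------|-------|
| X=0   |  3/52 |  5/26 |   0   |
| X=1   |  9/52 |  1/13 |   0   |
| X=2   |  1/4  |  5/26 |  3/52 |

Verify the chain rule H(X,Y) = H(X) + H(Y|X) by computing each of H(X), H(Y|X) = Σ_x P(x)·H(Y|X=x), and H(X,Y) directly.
H(X) = 1.5000 bits, H(Y|X) = 1.1123 bits, H(X,Y) = 2.6123 bits

Marginal of X (row sums):
  P(X=0) = 3/52 + 5/26 + 0 = 1/4
  P(X=1) = 9/52 + 1/13 + 0 = 1/4
  P(X=2) = 1/4 + 5/26 + 3/52 = 1/2
H(X) = -[(1/4)·log₂(1/4) + (1/4)·log₂(1/4) + (1/2)·log₂(1/2)]
  = 0.50000 + 0.50000 + 0.50000 = 1.5000 bits

H(Y|X) = Σ_x P(x)·H(Y|X=x):
  X=0: P(X=0) = 1/4, P(Y|X=0) = (3/13, 10/13, 0) → H(Y|X=0) = 0.77935
  X=1: P(X=1) = 1/4, P(Y|X=1) = (9/13, 4/13, 0) → H(Y|X=1) = 0.89049
  X=2: P(X=2) = 1/2, P(Y|X=2) = (1/2, 5/13, 3/26) → H(Y|X=2) = 1.38967
H(Y|X) = (1/4)·0.77935 + (1/4)·0.89049 + (1/2)·1.38967 = 1.1123 bits

H(X,Y) = -Σ_{x,y} P(x,y) log₂ P(x,y). Per-cell terms -P(x,y)·log₂P(x,y):
  X=0: 0.23743, 0.45741, 0.00000
  X=1: 0.43797, 0.28465, 0.00000
  X=2: 0.50000, 0.45741, 0.23743
  (cells with P = 0 contribute 0)
Sum of the 9 terms: H(X,Y) = 2.6123 bits

Chain rule check:
  H(X) + H(Y|X) = 1.5000 + 1.1123 = 2.6123 bits
  H(X,Y) = 2.6123 bits
✓ Chain rule verified.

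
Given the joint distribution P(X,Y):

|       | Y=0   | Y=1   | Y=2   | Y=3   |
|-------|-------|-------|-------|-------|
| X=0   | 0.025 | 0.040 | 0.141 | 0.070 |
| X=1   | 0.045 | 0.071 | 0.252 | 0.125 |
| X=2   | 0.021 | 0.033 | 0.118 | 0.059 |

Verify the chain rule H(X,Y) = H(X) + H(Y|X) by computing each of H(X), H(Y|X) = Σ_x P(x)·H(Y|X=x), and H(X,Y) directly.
H(X) = 1.5040 bits, H(Y|X) = 1.7144 bits, H(X,Y) = 3.2184 bits

Marginal of X (row sums):
  P(X=0) = 0.025 + 0.040 + 0.141 + 0.070 = 0.276
  P(X=1) = 0.045 + 0.071 + 0.252 + 0.125 = 0.493
  P(X=2) = 0.021 + 0.033 + 0.118 + 0.059 = 0.231
H(X) = -[0.276·log₂(0.276) + 0.493·log₂(0.493) + 0.231·log₂(0.231)]
  = 0.51260 + 0.50303 + 0.48834 = 1.5040 bits

H(Y|X) = Σ_x P(x)·H(Y|X=x):
  X=0: P(X=0) = 0.276, P(Y|X=0) = (25/276, 10/69, 47/92, 35/138) → H(Y|X=0) = 1.71468
  X=1: P(X=1) = 0.493, P(Y|X=1) = (45/493, 71/493, 252/493, 125/493) → H(Y|X=1) = 1.71469
  X=2: P(X=2) = 0.231, P(Y|X=2) = (1/11, 1/7, 118/231, 59/231) → H(Y|X=2) = 1.71352
H(Y|X) = 0.276·1.71468 + 0.493·1.71469 + 0.231·1.71352 = 1.7144 bits

H(X,Y) = -Σ_{x,y} P(x,y) log₂ P(x,y). Per-cell terms -P(x,y)·log₂P(x,y):
  X=0: 0.13305, 0.18575, 0.39850, 0.26856
  X=1: 0.20133, 0.27094, 0.50110, 0.37500
  X=2: 0.11704, 0.16241, 0.36381, 0.24091
Sum of the 12 terms: H(X,Y) = 3.2184 bits

Chain rule check:
  H(X) + H(Y|X) = 1.5040 + 1.7144 = 3.2184 bits
  H(X,Y) = 3.2184 bits
✓ Chain rule verified.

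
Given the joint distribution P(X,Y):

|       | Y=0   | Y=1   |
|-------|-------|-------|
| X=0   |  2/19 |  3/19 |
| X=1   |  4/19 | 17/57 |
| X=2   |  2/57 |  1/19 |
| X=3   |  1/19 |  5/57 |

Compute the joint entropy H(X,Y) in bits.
2.6809 bits

H(X,Y) = -Σ_{x,y} P(x,y) log₂ P(x,y). Per-cell terms -P(x,y)·log₂P(x,y):
  X=0: 0.34189, 0.42047
  X=1: 0.47325, 0.52057
  X=2: 0.16958, 0.22358
  X=3: 0.22358, 0.30798
Sum of the 8 terms: H(X,Y) = 2.6809 bits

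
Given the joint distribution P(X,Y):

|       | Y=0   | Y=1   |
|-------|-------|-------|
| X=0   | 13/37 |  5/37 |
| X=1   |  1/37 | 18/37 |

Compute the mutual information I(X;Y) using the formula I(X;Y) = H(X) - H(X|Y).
0.3894 bits

I(X;Y) = H(X) - H(X|Y)

Marginal of X (row sums):
  P(X=0) = 13/37 + 5/37 = 18/37
  P(X=1) = 1/37 + 18/37 = 19/37
H(X) = -[(18/37)·log₂(18/37) + (19/37)·log₂(19/37)]
  = 0.5057165 + 0.4937565 = 0.999473 bits

Marginal of Y (column sums):
  P(Y=0) = 13/37 + 1/37 = 14/37
  P(Y=1) = 5/37 + 18/37 = 23/37
H(X|Y) = Σ_y P(y)·H(X|Y=y):
  Y=0: P(Y=0) = 14/37, P(X|Y=0) = (13/14, 1/14) → H(X|Y=0) = 0.3712323
  Y=1: P(Y=1) = 23/37, P(X|Y=1) = (5/23, 18/23) → H(X|Y=1) = 0.7553754
H(X|Y) = (14/37)·0.3712323 + (23/37)·0.7553754 = 0.610024 bits

I(X;Y) = H(X) - H(X|Y) = 0.999473 - 0.610024 = 0.3894 bits

Cross-check via I(X;Y) = H(X) + H(Y) - H(X,Y): computing H(Y) from the column sums and H(X,Y) from the 4 cells in the same way gives H(Y) = 0.956889 bits and H(X,Y) = 1.566913 bits, so
I(X;Y) = 0.999473 + 0.956889 - 1.566913 = 0.3894 bits ✓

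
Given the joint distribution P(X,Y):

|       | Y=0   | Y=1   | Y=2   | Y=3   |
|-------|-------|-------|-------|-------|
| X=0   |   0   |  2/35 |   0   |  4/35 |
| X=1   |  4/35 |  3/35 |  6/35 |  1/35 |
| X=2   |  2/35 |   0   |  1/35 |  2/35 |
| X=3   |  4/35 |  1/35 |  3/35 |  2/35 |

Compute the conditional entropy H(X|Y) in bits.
1.5274 bits

H(X|Y) = H(X,Y) - H(Y)

H(X,Y) = -Σ_{x,y} P(x,y) log₂ P(x,y). Per-cell terms -P(x,y)·log₂P(x,y):
  X=0: 0.00000, 0.23596, 0.00000, 0.35763
  X=1: 0.35763, 0.30380, 0.43617, 0.14655
  X=2: 0.23596, 0.00000, 0.14655, 0.23596
  X=3: 0.35763, 0.14655, 0.30380, 0.23596
  (cells with P = 0 contribute 0)
Sum of the 16 terms: H(X,Y) = 3.50015 bits

Marginal of Y (column sums):
  P(Y=0) = 0 + 4/35 + 2/35 + 4/35 = 2/7
  P(Y=1) = 2/35 + 3/35 + 0 + 1/35 = 6/35
  P(Y=2) = 0 + 6/35 + 1/35 + 3/35 = 2/7
  P(Y=3) = 4/35 + 1/35 + 2/35 + 2/35 = 9/35
H(Y) = -[(2/7)·log₂(2/7) + (6/35)·log₂(6/35) + (2/7)·log₂(2/7) + (9/35)·log₂(9/35)]
  = 0.51639 + 0.43617 + 0.51639 + 0.50383 = 1.97278 bits

H(X|Y) = H(X,Y) - H(Y) = 3.50015 - 1.97278 = 1.5274 bits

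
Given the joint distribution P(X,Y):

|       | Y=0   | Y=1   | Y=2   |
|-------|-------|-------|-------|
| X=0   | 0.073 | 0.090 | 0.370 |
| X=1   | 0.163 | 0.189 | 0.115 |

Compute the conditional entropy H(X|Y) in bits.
0.8470 bits

H(X|Y) = H(X,Y) - H(Y)

H(X,Y) = -Σ_{x,y} P(x,y) log₂ P(x,y). Per-cell terms -P(x,y)·log₂P(x,y):
  X=0: 0.275645, 0.312654, 0.530729
  X=1: 0.426580, 0.454269, 0.358834
Sum of the 6 terms: H(X,Y) = 2.358711 bits

Marginal of Y (column sums):
  P(Y=0) = 0.073 + 0.163 = 0.236
  P(Y=1) = 0.090 + 0.189 = 0.279
  P(Y=2) = 0.370 + 0.115 = 0.485
H(Y) = -[0.236·log₂(0.236) + 0.279·log₂(0.279) + 0.485·log₂(0.485)]
  = 0.491621 + 0.513824 + 0.506313 = 1.511758 bits

H(X|Y) = H(X,Y) - H(Y) = 2.358711 - 1.511758 = 0.8470 bits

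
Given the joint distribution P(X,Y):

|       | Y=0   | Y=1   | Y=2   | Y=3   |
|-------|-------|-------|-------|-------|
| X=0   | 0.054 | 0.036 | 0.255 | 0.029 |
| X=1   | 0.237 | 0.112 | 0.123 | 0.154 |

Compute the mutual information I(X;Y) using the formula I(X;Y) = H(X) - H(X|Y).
0.1744 bits

I(X;Y) = H(X) - H(X|Y)

Marginal of X (row sums):
  P(X=0) = 0.054 + 0.036 + 0.255 + 0.029 = 0.374
  P(X=1) = 0.237 + 0.112 + 0.123 + 0.154 = 0.626
H(X) = -[0.374·log₂(0.374) + 0.626·log₂(0.626)]
  = 0.5307 + 0.4230 = 0.9537 bits

Marginal of Y (column sums):
  P(Y=0) = 0.054 + 0.237 = 0.291
  P(Y=1) = 0.036 + 0.112 = 0.148
  P(Y=2) = 0.255 + 0.123 = 0.378
  P(Y=3) = 0.029 + 0.154 = 0.183
H(X|Y) = Σ_y P(y)·H(X|Y=y):
  Y=0: P(Y=0) = 0.291, P(X|Y=0) = (18/97, 79/97) → H(X|Y=0) = 0.6921
  Y=1: P(Y=1) = 0.148, P(X|Y=1) = (9/37, 28/37) → H(X|Y=1) = 0.8004
  Y=2: P(Y=2) = 0.378, P(X|Y=2) = (85/126, 41/126) → H(X|Y=2) = 0.9102
  Y=3: P(Y=3) = 0.183, P(X|Y=3) = (29/183, 154/183) → H(X|Y=3) = 0.6306
H(X|Y) = 0.291·0.6921 + 0.148·0.8004 + 0.378·0.9102 + 0.183·0.6306 = 0.7793 bits

I(X;Y) = H(X) - H(X|Y) = 0.9537 - 0.7793 = 0.1744 bits

Cross-check via I(X;Y) = H(X) + H(Y) - H(X,Y): computing H(Y) from the column sums and H(X,Y) from the 8 cells in the same way gives H(Y) = 1.9051 bits and H(X,Y) = 2.6844 bits, so
I(X;Y) = 0.9537 + 1.9051 - 2.6844 = 0.1744 bits ✓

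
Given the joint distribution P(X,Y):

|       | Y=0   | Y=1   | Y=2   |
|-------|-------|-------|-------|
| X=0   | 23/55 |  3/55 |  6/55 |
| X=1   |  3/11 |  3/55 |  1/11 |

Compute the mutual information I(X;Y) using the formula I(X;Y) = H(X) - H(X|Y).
0.0040 bits

I(X;Y) = H(X) - H(X|Y)

Marginal of X (row sums):
  P(X=0) = 23/55 + 3/55 + 6/55 = 32/55
  P(X=1) = 3/11 + 3/55 + 1/11 = 23/55
H(X) = -[(32/55)·log₂(32/55) + (23/55)·log₂(23/55)]
  = 0.4546 + 0.5260 = 0.9806 bits

Marginal of Y (column sums):
  P(Y=0) = 23/55 + 3/11 = 38/55
  P(Y=1) = 3/55 + 3/55 = 6/55
  P(Y=2) = 6/55 + 1/11 = 1/5
H(X|Y) = Σ_y P(y)·H(X|Y=y):
  Y=0: P(Y=0) = 38/55, P(X|Y=0) = (23/38, 15/38) → H(X|Y=0) = 0.9678
  Y=1: P(Y=1) = 6/55, P(X|Y=1) = (1/2, 1/2) → H(X|Y=1) = 1.0000
  Y=2: P(Y=2) = 1/5, P(X|Y=2) = (6/11, 5/11) → H(X|Y=2) = 0.9940
H(X|Y) = (38/55)·0.9678 + (6/55)·1.0000 + (1/5)·0.9940 = 0.9766 bits

I(X;Y) = H(X) - H(X|Y) = 0.9806 - 0.9766 = 0.0040 bits

Cross-check via I(X;Y) = H(X) + H(Y) - H(X,Y): computing H(Y) from the column sums and H(X,Y) from the 6 cells in the same way gives H(Y) = 1.1816 bits and H(X,Y) = 2.1582 bits, so
I(X;Y) = 0.9806 + 1.1816 - 2.1582 = 0.0040 bits ✓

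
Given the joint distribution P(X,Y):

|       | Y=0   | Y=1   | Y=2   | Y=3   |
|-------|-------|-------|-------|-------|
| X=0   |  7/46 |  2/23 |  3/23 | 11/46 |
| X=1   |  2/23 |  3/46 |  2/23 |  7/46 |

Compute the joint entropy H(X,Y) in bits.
2.8796 bits

H(X,Y) = -Σ_{x,y} P(x,y) log₂ P(x,y). Per-cell terms -P(x,y)·log₂P(x,y):
  X=0: 0.4133, 0.3064, 0.3833, 0.4936
  X=1: 0.3064, 0.2569, 0.3064, 0.4133
Sum of the 8 terms: H(X,Y) = 2.8796 bits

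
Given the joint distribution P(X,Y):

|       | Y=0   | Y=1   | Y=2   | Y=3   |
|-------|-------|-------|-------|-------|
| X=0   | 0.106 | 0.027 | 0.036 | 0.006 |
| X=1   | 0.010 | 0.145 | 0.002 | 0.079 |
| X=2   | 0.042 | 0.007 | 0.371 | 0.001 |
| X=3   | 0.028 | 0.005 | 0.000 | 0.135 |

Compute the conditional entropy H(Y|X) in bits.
0.9445 bits

H(Y|X) = H(X,Y) - H(X)

H(X,Y) = -Σ_{x,y} P(x,y) log₂ P(x,y). Per-cell terms -P(x,y)·log₂P(x,y):
  X=0: 0.3432, 0.1407, 0.1727, 0.0443
  X=1: 0.0664, 0.4040, 0.0179, 0.2893
  X=2: 0.1921, 0.0501, 0.5307, 0.0100
  X=3: 0.1444, 0.0382, 0.0000, 0.3900
  (cells with P = 0 contribute 0)
Sum of the 16 terms: H(X,Y) = 2.8340 bits

Marginal of X (row sums):
  P(X=0) = 0.106 + 0.027 + 0.036 + 0.006 = 0.175
  P(X=1) = 0.010 + 0.145 + 0.002 + 0.079 = 0.236
  P(X=2) = 0.042 + 0.007 + 0.371 + 0.001 = 0.421
  P(X=3) = 0.028 + 0.005 + 0.000 + 0.135 = 0.168
H(X) = -[0.175·log₂(0.175) + 0.236·log₂(0.236) + 0.421·log₂(0.421) + 0.168·log₂(0.168)]
  = 0.4401 + 0.4916 + 0.5255 + 0.4323 = 1.8895 bits

H(Y|X) = H(X,Y) - H(X) = 2.8340 - 1.8895 = 0.9445 bits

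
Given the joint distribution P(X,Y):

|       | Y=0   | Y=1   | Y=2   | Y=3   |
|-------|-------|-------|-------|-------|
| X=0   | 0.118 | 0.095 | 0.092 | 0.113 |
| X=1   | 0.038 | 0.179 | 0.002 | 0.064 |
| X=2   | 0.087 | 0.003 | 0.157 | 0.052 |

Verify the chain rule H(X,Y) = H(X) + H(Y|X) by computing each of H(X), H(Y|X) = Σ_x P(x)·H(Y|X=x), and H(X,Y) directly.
H(X) = 1.5622 bits, H(Y|X) = 1.6645 bits, H(X,Y) = 3.2267 bits

Marginal of X (row sums):
  P(X=0) = 0.118 + 0.095 + 0.092 + 0.113 = 0.418
  P(X=1) = 0.038 + 0.179 + 0.002 + 0.064 = 0.283
  P(X=2) = 0.087 + 0.003 + 0.157 + 0.052 = 0.299
H(X) = -[0.418·log₂(0.418) + 0.283·log₂(0.283) + 0.299·log₂(0.299)]
  = 0.5260 + 0.5154 + 0.5208 = 1.5622 bits

H(Y|X) = Σ_x P(x)·H(Y|X=x):
  X=0: P(X=0) = 0.418, P(Y|X=0) = (59/209, 5/22, 46/209, 113/418) → H(Y|X=0) = 1.9917
  X=1: P(X=1) = 0.283, P(Y|X=1) = (38/283, 179/283, 2/283, 64/283) → H(Y|X=1) = 1.3425
  X=2: P(X=2) = 0.299, P(Y|X=2) = (87/299, 3/299, 157/299, 4/23) → H(Y|X=2) = 1.5117
H(Y|X) = 0.418·1.9917 + 0.283·1.3425 + 0.299·1.5117 = 1.6645 bits

H(X,Y) = -Σ_{x,y} P(x,y) log₂ P(x,y). Per-cell terms -P(x,y)·log₂P(x,y):
  X=0: 0.3638, 0.3226, 0.3167, 0.3555
  X=1: 0.1793, 0.4443, 0.0179, 0.2538
  X=2: 0.3065, 0.0251, 0.4194, 0.2218
Sum of the 12 terms: H(X,Y) = 3.2267 bits

Chain rule check:
  H(X) + H(Y|X) = 1.5622 + 1.6645 = 3.2267 bits
  H(X,Y) = 3.2267 bits
✓ Chain rule verified.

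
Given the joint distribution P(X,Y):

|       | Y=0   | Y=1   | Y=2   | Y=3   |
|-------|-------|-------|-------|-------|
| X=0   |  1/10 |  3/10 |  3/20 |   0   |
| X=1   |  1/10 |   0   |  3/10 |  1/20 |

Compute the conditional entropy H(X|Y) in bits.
0.6132 bits

H(X|Y) = H(X,Y) - H(Y)

H(X,Y) = -Σ_{x,y} P(x,y) log₂ P(x,y). Per-cell terms -P(x,y)·log₂P(x,y):
  X=0: 0.3322, 0.5211, 0.4105, 0.0000
  X=1: 0.3322, 0.0000, 0.5211, 0.2161
  (cells with P = 0 contribute 0)
Sum of the 8 terms: H(X,Y) = 2.3332 bits

Marginal of Y (column sums):
  P(Y=0) = 1/10 + 1/10 = 1/5
  P(Y=1) = 3/10 + 0 = 3/10
  P(Y=2) = 3/20 + 3/10 = 9/20
  P(Y=3) = 0 + 1/20 = 1/20
H(Y) = -[(1/5)·log₂(1/5) + (3/10)·log₂(3/10) + (9/20)·log₂(9/20) + (1/20)·log₂(1/20)]
  = 0.4644 + 0.5211 + 0.5184 + 0.2161 = 1.7200 bits

H(X|Y) = H(X,Y) - H(Y) = 2.3332 - 1.7200 = 0.6132 bits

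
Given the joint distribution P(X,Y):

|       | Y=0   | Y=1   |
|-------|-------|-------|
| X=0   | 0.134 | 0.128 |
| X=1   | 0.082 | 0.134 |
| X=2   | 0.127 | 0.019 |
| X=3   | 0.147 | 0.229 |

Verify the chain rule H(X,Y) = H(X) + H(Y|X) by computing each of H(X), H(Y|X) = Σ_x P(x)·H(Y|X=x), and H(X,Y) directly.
H(X) = 1.9197 bits, H(Y|X) = 0.9132 bits, H(X,Y) = 2.8330 bits

Marginal of X (row sums):
  P(X=0) = 0.134 + 0.128 = 0.262
  P(X=1) = 0.082 + 0.134 = 0.216
  P(X=2) = 0.127 + 0.019 = 0.146
  P(X=3) = 0.147 + 0.229 = 0.376
H(X) = -[0.262·log₂(0.262) + 0.216·log₂(0.216) + 0.146·log₂(0.146) + 0.376·log₂(0.376)]
  = 0.50628 + 0.47755 + 0.40529 + 0.53061 = 1.9197 bits

H(Y|X) = Σ_x P(x)·H(Y|X=x):
  X=0: P(X=0) = 0.262, P(Y|X=0) = (67/131, 64/131) → H(Y|X=0) = 0.99962
  X=1: P(X=1) = 0.216, P(Y|X=1) = (41/108, 67/108) → H(Y|X=1) = 0.95778
  X=2: P(X=2) = 0.146, P(Y|X=2) = (127/146, 19/146) → H(Y|X=2) = 0.55781
  X=3: P(X=3) = 0.376, P(Y|X=3) = (147/376, 229/376) → H(Y|X=3) = 0.96541
H(Y|X) = 0.262·0.99962 + 0.216·0.95778 + 0.146·0.55781 + 0.376·0.96541 = 0.9132 bits

H(X,Y) = -Σ_{x,y} P(x,y) log₂ P(x,y). Per-cell terms -P(x,y)·log₂P(x,y):
  X=0: 0.38856, 0.37962
  X=1: 0.29588, 0.38856
  X=2: 0.37809, 0.10864
  X=3: 0.40662, 0.48699
Sum of the 8 terms: H(X,Y) = 2.8330 bits

Chain rule check:
  H(X) + H(Y|X) = 1.9197 + 0.9132 = 2.8329 bits
  H(X,Y) = 2.8330 bits
✓ Chain rule verified (Δ = 0.0001 is 4-dp rounding noise: each of the three values was rounded independently).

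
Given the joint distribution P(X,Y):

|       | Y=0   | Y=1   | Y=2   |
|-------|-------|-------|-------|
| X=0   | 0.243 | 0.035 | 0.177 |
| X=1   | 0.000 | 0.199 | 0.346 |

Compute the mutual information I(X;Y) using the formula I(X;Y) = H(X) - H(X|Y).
0.3688 bits

I(X;Y) = H(X) - H(X|Y)

Marginal of X (row sums):
  P(X=0) = 0.243 + 0.035 + 0.177 = 0.455
  P(X=1) = 0.000 + 0.199 + 0.346 = 0.545
H(X) = -[0.455·log₂(0.455) + 0.545·log₂(0.545)]
  = 0.5169 + 0.4772 = 0.9941 bits

Marginal of Y (column sums):
  P(Y=0) = 0.243 + 0.000 = 0.243
  P(Y=1) = 0.035 + 0.199 = 0.234
  P(Y=2) = 0.177 + 0.346 = 0.523
H(X|Y) = Σ_y P(y)·H(X|Y=y):
  Y=0: P(Y=0) = 0.243, P(X|Y=0) = (1, 0) → H(X|Y=0) = 0.0000
  Y=1: P(Y=1) = 0.234, P(X|Y=1) = (35/234, 199/234) → H(X|Y=1) = 0.6088
  Y=2: P(Y=2) = 0.523, P(X|Y=2) = (177/523, 346/523) → H(X|Y=2) = 0.9233
H(X|Y) = 0.243·0.0000 + 0.234·0.6088 + 0.523·0.9233 = 0.6253 bits

I(X;Y) = H(X) - H(X|Y) = 0.9941 - 0.6253 = 0.3688 bits

Cross-check via I(X;Y) = H(X) + H(Y) - H(X,Y): computing H(Y) from the column sums and H(X,Y) from the 6 cells in the same way gives H(Y) = 1.4754 bits and H(X,Y) = 2.1007 bits, so
I(X;Y) = 0.9941 + 1.4754 - 2.1007 = 0.3688 bits ✓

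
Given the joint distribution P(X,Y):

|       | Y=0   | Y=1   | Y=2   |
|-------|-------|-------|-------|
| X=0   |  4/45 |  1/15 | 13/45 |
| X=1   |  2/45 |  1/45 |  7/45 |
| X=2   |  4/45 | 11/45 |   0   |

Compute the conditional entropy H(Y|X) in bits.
1.1043 bits

H(Y|X) = H(X,Y) - H(X)

H(X,Y) = -Σ_{x,y} P(x,y) log₂ P(x,y). Per-cell terms -P(x,y)·log₂P(x,y):
  X=0: 0.3104, 0.2605, 0.5175
  X=1: 0.1996, 0.1220, 0.4176
  X=2: 0.3104, 0.4968, 0.0000
  (cells with P = 0 contribute 0)
Sum of the 9 terms: H(X,Y) = 2.6348 bits

Marginal of X (row sums):
  P(X=0) = 4/45 + 1/15 + 13/45 = 4/9
  P(X=1) = 2/45 + 1/45 + 7/45 = 2/9
  P(X=2) = 4/45 + 11/45 + 0 = 1/3
H(X) = -[(4/9)·log₂(4/9) + (2/9)·log₂(2/9) + (1/3)·log₂(1/3)]
  = 0.5200 + 0.4822 + 0.5283 = 1.5305 bits

H(Y|X) = H(X,Y) - H(X) = 2.6348 - 1.5305 = 1.1043 bits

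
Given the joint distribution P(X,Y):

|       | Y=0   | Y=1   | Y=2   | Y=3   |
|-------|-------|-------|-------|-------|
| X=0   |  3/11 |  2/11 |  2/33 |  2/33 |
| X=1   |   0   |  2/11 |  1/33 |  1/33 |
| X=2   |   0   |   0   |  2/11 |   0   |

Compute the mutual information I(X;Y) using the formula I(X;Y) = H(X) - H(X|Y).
0.6203 bits

I(X;Y) = H(X) - H(X|Y)

Marginal of X (row sums):
  P(X=0) = 3/11 + 2/11 + 2/33 + 2/33 = 19/33
  P(X=1) = 0 + 2/11 + 1/33 + 1/33 = 8/33
  P(X=2) = 0 + 0 + 2/11 + 0 = 2/11
H(X) = -[(19/33)·log₂(19/33) + (8/33)·log₂(8/33) + (2/11)·log₂(2/11)]
  = 0.45857 + 0.49561 + 0.44717 = 1.40135 bits

Marginal of Y (column sums):
  P(Y=0) = 3/11 + 0 + 0 = 3/11
  P(Y=1) = 2/11 + 2/11 + 0 = 4/11
  P(Y=2) = 2/33 + 1/33 + 2/11 = 3/11
  P(Y=3) = 2/33 + 1/33 + 0 = 1/11
H(X|Y) = Σ_y P(y)·H(X|Y=y):
  Y=0: P(Y=0) = 3/11, P(X|Y=0) = (1, 0, 0) → H(X|Y=0) = 0.00000
  Y=1: P(Y=1) = 4/11, P(X|Y=1) = (1/2, 1/2, 0) → H(X|Y=1) = 1.00000
  Y=2: P(Y=2) = 3/11, P(X|Y=2) = (2/9, 1/9, 2/3) → H(X|Y=2) = 1.22439
  Y=3: P(Y=3) = 1/11, P(X|Y=3) = (2/3, 1/3, 0) → H(X|Y=3) = 0.91830
H(X|Y) = (3/11)·0.00000 + (4/11)·1.00000 + (3/11)·1.22439 + (1/11)·0.91830 = 0.78104 bits

I(X;Y) = H(X) - H(X|Y) = 1.40135 - 0.78104 = 0.6203 bits

Cross-check via I(X;Y) = H(X) + H(Y) - H(X,Y): computing H(Y) from the column sums and H(X,Y) from the 12 cells in the same way gives H(Y) = 1.86763 bits and H(X,Y) = 2.64868 bits, so
I(X;Y) = 1.40135 + 1.86763 - 2.64868 = 0.6203 bits ✓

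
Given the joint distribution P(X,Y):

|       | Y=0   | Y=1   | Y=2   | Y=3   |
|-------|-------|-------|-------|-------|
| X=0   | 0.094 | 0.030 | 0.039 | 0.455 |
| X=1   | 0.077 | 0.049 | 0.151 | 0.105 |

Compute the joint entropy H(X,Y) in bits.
2.4231 bits

H(X,Y) = -Σ_{x,y} P(x,y) log₂ P(x,y). Per-cell terms -P(x,y)·log₂P(x,y):
  X=0: 0.3207, 0.1518, 0.1825, 0.5169
  X=1: 0.2848, 0.2132, 0.4118, 0.3414
Sum of the 8 terms: H(X,Y) = 2.4231 bits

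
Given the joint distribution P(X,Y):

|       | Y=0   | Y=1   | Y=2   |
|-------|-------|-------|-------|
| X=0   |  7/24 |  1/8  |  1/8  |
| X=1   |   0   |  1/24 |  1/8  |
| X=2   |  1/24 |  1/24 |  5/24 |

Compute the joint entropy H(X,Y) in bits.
2.6881 bits

H(X,Y) = -Σ_{x,y} P(x,y) log₂ P(x,y). Per-cell terms -P(x,y)·log₂P(x,y):
  X=0: 0.51847, 0.37500, 0.37500
  X=1: 0.00000, 0.19104, 0.37500
  X=2: 0.19104, 0.19104, 0.47147
  (cells with P = 0 contribute 0)
Sum of the 9 terms: H(X,Y) = 2.6881 bits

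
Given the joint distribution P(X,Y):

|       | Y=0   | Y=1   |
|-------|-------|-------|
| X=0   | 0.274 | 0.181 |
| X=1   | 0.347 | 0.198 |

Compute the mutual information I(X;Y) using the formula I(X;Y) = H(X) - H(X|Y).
0.0009 bits

I(X;Y) = H(X) - H(X|Y)

Marginal of X (row sums):
  P(X=0) = 0.274 + 0.181 = 0.455
  P(X=1) = 0.347 + 0.198 = 0.545
H(X) = -[0.455·log₂(0.455) + 0.545·log₂(0.545)]
  = 0.51691 + 0.47724 = 0.99415 bits

Marginal of Y (column sums):
  P(Y=0) = 0.274 + 0.347 = 0.621
  P(Y=1) = 0.181 + 0.198 = 0.379
H(X|Y) = Σ_y P(y)·H(X|Y=y):
  Y=0: P(Y=0) = 0.621, P(X|Y=0) = (274/621, 347/621) → H(X|Y=0) = 0.99001
  Y=1: P(Y=1) = 0.379, P(X|Y=1) = (181/379, 198/379) → H(X|Y=1) = 0.99855
H(X|Y) = 0.621·0.99001 + 0.379·0.99855 = 0.99325 bits

I(X;Y) = H(X) - H(X|Y) = 0.99415 - 0.99325 = 0.0009 bits

Cross-check via I(X;Y) = H(X) + H(Y) - H(X,Y): computing H(Y) from the column sums and H(X,Y) from the 4 cells in the same way gives H(Y) = 0.95733 bits and H(X,Y) = 1.95058 bits, so
I(X;Y) = 0.99415 + 0.95733 - 1.95058 = 0.0009 bits ✓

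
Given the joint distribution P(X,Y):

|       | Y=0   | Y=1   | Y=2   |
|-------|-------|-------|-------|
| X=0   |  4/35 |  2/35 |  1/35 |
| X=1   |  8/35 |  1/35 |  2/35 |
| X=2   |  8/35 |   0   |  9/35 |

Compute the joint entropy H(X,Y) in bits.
2.5999 bits

H(X,Y) = -Σ_{x,y} P(x,y) log₂ P(x,y). Per-cell terms -P(x,y)·log₂P(x,y):
  X=0: 0.35763, 0.23596, 0.14655
  X=1: 0.48669, 0.14655, 0.23596
  X=2: 0.48669, 0.00000, 0.50383
  (cells with P = 0 contribute 0)
Sum of the 9 terms: H(X,Y) = 2.5999 bits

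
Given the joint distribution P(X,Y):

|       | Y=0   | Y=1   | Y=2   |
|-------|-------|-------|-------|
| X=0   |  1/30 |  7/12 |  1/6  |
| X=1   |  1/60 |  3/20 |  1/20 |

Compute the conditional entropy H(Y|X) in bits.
1.0190 bits

H(Y|X) = H(X,Y) - H(X)

H(X,Y) = -Σ_{x,y} P(x,y) log₂ P(x,y). Per-cell terms -P(x,y)·log₂P(x,y):
  X=0: 0.1635630, 0.4536044, 0.4308271
  X=1: 0.0984482, 0.4105448, 0.2160964
Sum of the 6 terms: H(X,Y) = 1.7730839 bits

Marginal of X (row sums):
  P(X=0) = 1/30 + 7/12 + 1/6 = 47/60
  P(X=1) = 1/60 + 3/20 + 1/20 = 13/60
H(X) = -[(47/60)·log₂(47/60) + (13/60)·log₂(13/60)]
  = 0.2759697 + 0.4780644 = 0.7540341 bits

H(Y|X) = H(X,Y) - H(X) = 1.7730839 - 0.7540341 = 1.0190 bits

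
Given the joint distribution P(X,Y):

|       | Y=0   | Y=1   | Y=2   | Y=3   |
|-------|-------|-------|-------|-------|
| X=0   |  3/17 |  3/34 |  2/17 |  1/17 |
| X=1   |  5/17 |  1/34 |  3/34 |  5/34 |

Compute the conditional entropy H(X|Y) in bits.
0.9251 bits

H(X|Y) = H(X,Y) - H(Y)

H(X,Y) = -Σ_{x,y} P(x,y) log₂ P(x,y). Per-cell terms -P(x,y)·log₂P(x,y):
  X=0: 0.441618, 0.309044, 0.363231, 0.240439
  X=1: 0.519275, 0.149631, 0.309044, 0.406696
Sum of the 8 terms: H(X,Y) = 2.73898 bits

Marginal of Y (column sums):
  P(Y=0) = 3/17 + 5/17 = 8/17
  P(Y=1) = 3/34 + 1/34 = 2/17
  P(Y=2) = 2/17 + 3/34 = 7/34
  P(Y=3) = 1/17 + 5/34 = 7/34
H(Y) = -[(8/17)·log₂(8/17) + (2/17)·log₂(2/17) + (7/34)·log₂(7/34) + (7/34)·log₂(7/34)]
  = 0.511747 + 0.363231 + 0.469434 + 0.469434 = 1.81385 bits

H(X|Y) = H(X,Y) - H(Y) = 2.73898 - 1.81385 = 0.9251 bits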